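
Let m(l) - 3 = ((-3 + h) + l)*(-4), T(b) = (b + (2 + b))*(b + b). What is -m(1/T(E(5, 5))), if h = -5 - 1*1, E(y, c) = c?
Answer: -1169/30 ≈ -38.967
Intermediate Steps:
h = -6 (h = -5 - 1 = -6)
T(b) = 2*b*(2 + 2*b) (T(b) = (2 + 2*b)*(2*b) = 2*b*(2 + 2*b))
m(l) = 39 - 4*l (m(l) = 3 + ((-3 - 6) + l)*(-4) = 3 + (-9 + l)*(-4) = 3 + (36 - 4*l) = 39 - 4*l)
-m(1/T(E(5, 5))) = -(39 - 4*1/(20*(1 + 5))) = -(39 - 4/(4*5*6)) = -(39 - 4/120) = -(39 - 4*1/120) = -(39 - 1/30) = -1*1169/30 = -1169/30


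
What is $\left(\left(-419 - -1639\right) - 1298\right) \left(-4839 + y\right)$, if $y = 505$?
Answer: $338052$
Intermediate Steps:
$\left(\left(-419 - -1639\right) - 1298\right) \left(-4839 + y\right) = \left(\left(-419 - -1639\right) - 1298\right) \left(-4839 + 505\right) = \left(\left(-419 + 1639\right) - 1298\right) \left(-4334\right) = \left(1220 - 1298\right) \left(-4334\right) = \left(-78\right) \left(-4334\right) = 338052$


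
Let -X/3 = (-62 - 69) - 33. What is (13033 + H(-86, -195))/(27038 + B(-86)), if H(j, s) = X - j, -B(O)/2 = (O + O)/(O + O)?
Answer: 4537/9012 ≈ 0.50344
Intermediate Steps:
X = 492 (X = -3*((-62 - 69) - 33) = -3*(-131 - 33) = -3*(-164) = 492)
B(O) = -2 (B(O) = -2*(O + O)/(O + O) = -2*2*O/(2*O) = -2*2*O*1/(2*O) = -2*1 = -2)
H(j, s) = 492 - j
(13033 + H(-86, -195))/(27038 + B(-86)) = (13033 + (492 - 1*(-86)))/(27038 - 2) = (13033 + (492 + 86))/27036 = (13033 + 578)*(1/27036) = 13611*(1/27036) = 4537/9012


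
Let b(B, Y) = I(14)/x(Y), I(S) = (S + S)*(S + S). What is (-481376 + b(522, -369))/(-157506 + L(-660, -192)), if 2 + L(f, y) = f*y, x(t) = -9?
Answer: 1083292/69273 ≈ 15.638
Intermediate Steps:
I(S) = 4*S² (I(S) = (2*S)*(2*S) = 4*S²)
L(f, y) = -2 + f*y
b(B, Y) = -784/9 (b(B, Y) = (4*14²)/(-9) = (4*196)*(-⅑) = 784*(-⅑) = -784/9)
(-481376 + b(522, -369))/(-157506 + L(-660, -192)) = (-481376 - 784/9)/(-157506 + (-2 - 660*(-192))) = -4333168/(9*(-157506 + (-2 + 126720))) = -4333168/(9*(-157506 + 126718)) = -4333168/9/(-30788) = -4333168/9*(-1/30788) = 1083292/69273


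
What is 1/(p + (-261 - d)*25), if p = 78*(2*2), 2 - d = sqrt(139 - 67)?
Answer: -6263/39180169 - 150*sqrt(2)/39180169 ≈ -0.00016527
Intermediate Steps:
d = 2 - 6*sqrt(2) (d = 2 - sqrt(139 - 67) = 2 - sqrt(72) = 2 - 6*sqrt(2) ≈ -6.4853)
p = 312 (p = 78*4 = 312)
1/(p + (-261 - d)*25) = 1/(312 + (-261 - (2 - 6*sqrt(2)))*25) = 1/(312 + (-261 + (-2 + 6*sqrt(2)))*25) = 1/(312 + (-263 + 6*sqrt(2))*25) = 1/(312 + (-6575 + 150*sqrt(2))) = 1/(-6263 + 150*sqrt(2))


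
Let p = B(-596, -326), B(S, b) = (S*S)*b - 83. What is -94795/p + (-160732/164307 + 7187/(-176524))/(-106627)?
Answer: 2074039025940730001/2504386821195768420348 ≈ 0.00082816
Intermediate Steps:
B(S, b) = -83 + b*S**2 (B(S, b) = S**2*b - 83 = b*S**2 - 83 = -83 + b*S**2)
p = -115800499 (p = -83 - 326*(-596)**2 = -83 - 326*355216 = -83 - 115800416 = -115800499)
-94795/p + (-160732/164307 + 7187/(-176524))/(-106627) = -94795/(-115800499) + (-160732/164307 + 7187/(-176524))/(-106627) = -94795*(-1/115800499) + (-160732*1/164307 + 7187*(-1/176524))*(-1/106627) = 94795/115800499 + (-1124/1149 - 7187/176524)*(-1/106627) = 94795/115800499 - 206670839/202826076*(-1/106627) = 94795/115800499 + 206670839/21626736005652 = 2074039025940730001/2504386821195768420348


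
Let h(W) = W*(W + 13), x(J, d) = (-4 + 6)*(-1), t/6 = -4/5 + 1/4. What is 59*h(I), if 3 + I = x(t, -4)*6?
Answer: 1770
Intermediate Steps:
t = -33/10 (t = 6*(-4/5 + 1/4) = 6*(-11/20) = -33/10 ≈ -3.3000)
x(J, d) = -2 (x(J, d) = 2*(-1) = -2)
I = -15 (I = -3 - 2*6 = -3 - 12 = -15)
h(W) = W*(13 + W)
59*h(I) = 59*(-15*(13 - 15)) = 59*(-15*(-2)) = 59*30 = 1770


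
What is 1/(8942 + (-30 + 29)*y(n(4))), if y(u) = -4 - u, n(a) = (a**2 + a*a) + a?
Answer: 1/8982 ≈ 0.00011133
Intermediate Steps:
n(a) = a + 2*a**2 (n(a) = (a**2 + a**2) + a = 2*a**2 + a = a + 2*a**2)
1/(8942 + (-30 + 29)*y(n(4))) = 1/(8942 + (-30 + 29)*(-4 - 4*(1 + 2*4))) = 1/(8942 - (-4 - 4*(1 + 8))) = 1/(8942 - (-4 - 4*9)) = 1/(8942 - (-4 - 1*36)) = 1/(8942 - (-4 - 36)) = 1/(8942 - 1*(-40)) = 1/(8942 + 40) = 1/8982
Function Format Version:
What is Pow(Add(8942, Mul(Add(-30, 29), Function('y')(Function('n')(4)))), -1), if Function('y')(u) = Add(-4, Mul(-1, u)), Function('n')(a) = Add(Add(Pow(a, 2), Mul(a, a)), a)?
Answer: Rational(1, 8982) ≈ 0.00011133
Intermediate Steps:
Function('n')(a) = Add(a, Mul(2, Pow(a, 2))) (Function('n')(a) = Add(Add(Pow(a, 2), Pow(a, 2)), a) = Add(Mul(2, Pow(a, 2)), a) = Add(a, Mul(2, Pow(a, 2))))
Pow(Add(8942, Mul(Add(-30, 29), Function('y')(Function('n')(4)))), -1) = Pow(Add(8942, Mul(Add(-30, 29), Add(-4, Mul(-1, Mul(4, Add(1, Mul(2, 4))))))), -1) = Pow(Add(8942, Mul(-1, Add(-4, Mul(-1, Mul(4, Add(1, 8)))))), -1) = Pow(Add(8942, Mul(-1, Add(-4, Mul(-1, Mul(4, 9))))), -1) = Pow(Add(8942, Mul(-1, Add(-4, Mul(-1, 36)))), -1) = Pow(Add(8942, Mul(-1, Add(-4, -36))), -1) = Pow(Add(8942, Mul(-1, -40)), -1) = Pow(Add(8942, 40), -1) = Pow(8982, -1) = Rational(1, 8982)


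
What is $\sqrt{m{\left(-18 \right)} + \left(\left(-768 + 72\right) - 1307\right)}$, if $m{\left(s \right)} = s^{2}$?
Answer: $i \sqrt{1679} \approx 40.976 i$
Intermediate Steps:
$\sqrt{m{\left(-18 \right)} + \left(\left(-768 + 72\right) - 1307\right)} = \sqrt{\left(-18\right)^{2} + \left(\left(-768 + 72\right) - 1307\right)} = \sqrt{324 - 2003} = \sqrt{-1679} = i \sqrt{1679}$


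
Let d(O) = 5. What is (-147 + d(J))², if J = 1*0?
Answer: 20164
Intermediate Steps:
J = 0
(-147 + d(J))² = (-147 + 5)² = (-142)² = 20164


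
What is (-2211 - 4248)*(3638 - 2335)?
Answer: -8416077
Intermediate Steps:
(-2211 - 4248)*(3638 - 2335) = -6459*1303 = -8416077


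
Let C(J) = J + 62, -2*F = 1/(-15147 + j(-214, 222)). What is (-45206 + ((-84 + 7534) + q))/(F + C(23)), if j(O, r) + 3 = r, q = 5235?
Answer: -970946976/2537761 ≈ -382.60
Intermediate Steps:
j(O, r) = -3 + r
F = 1/29856 (F = -1/(2*(-15147 + (-3 + 222))) = -1/(2*(-15147 + 219)) = -½/(-14928) = -½*(-1/14928) = 1/29856 ≈ 3.3494e-5)
C(J) = 62 + J
(-45206 + ((-84 + 7534) + q))/(F + C(23)) = (-45206 + ((-84 + 7534) + 5235))/(1/29856 + (62 + 23)) = (-45206 + (7450 + 5235))/(1/29856 + 85) = (-45206 + 12685)/(2537761/29856) = -32521*29856/2537761 = -970946976/2537761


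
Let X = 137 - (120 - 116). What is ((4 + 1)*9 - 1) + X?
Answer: 177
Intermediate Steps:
X = 133 (X = 137 - 1*4 = 137 - 4 = 133)
((4 + 1)*9 - 1) + X = ((4 + 1)*9 - 1) + 133 = (5*9 - 1) + 133 = (45 - 1) + 133 = 44 + 133 = 177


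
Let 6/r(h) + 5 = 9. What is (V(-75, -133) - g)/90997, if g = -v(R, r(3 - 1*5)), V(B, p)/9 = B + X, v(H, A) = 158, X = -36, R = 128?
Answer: -841/90997 ≈ -0.0092421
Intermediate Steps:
r(h) = 3/2 (r(h) = 6/(-5 + 9) = 6/4 = 6*(¼) = 3/2)
V(B, p) = -324 + 9*B (V(B, p) = 9*(B - 36) = 9*(-36 + B) = -324 + 9*B)
g = -158 (g = -1*158 = -158)
(V(-75, -133) - g)/90997 = ((-324 + 9*(-75)) - 1*(-158))/90997 = ((-324 - 675) + 158)*(1/90997) = (-999 + 158)*(1/90997) = -841*1/90997 = -841/90997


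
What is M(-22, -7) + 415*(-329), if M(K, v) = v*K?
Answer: -136381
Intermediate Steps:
M(K, v) = K*v
M(-22, -7) + 415*(-329) = -22*(-7) + 415*(-329) = 154 - 136535 = -136381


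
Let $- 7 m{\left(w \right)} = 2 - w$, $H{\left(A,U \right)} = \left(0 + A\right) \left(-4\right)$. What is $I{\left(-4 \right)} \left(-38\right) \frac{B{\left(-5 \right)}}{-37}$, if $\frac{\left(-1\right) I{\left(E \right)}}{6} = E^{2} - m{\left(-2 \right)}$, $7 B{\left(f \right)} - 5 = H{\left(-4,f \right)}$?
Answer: $- \frac{79344}{259} \approx -306.35$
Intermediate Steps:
$H{\left(A,U \right)} = - 4 A$ ($H{\left(A,U \right)} = A \left(-4\right) = - 4 A$)
$B{\left(f \right)} = 3$ ($B{\left(f \right)} = \frac{5}{7} + \frac{\left(-4\right) \left(-4\right)}{7} = \frac{5}{7} + \frac{1}{7} \cdot 16 = \frac{5}{7} + \frac{16}{7} = 3$)
$m{\left(w \right)} = - \frac{2}{7} + \frac{w}{7}$ ($m{\left(w \right)} = - \frac{2 - w}{7} = - \frac{2}{7} + \frac{w}{7}$)
$I{\left(E \right)} = - \frac{24}{7} - 6 E^{2}$ ($I{\left(E \right)} = - 6 \left(E^{2} - \left(- \frac{2}{7} + \frac{1}{7} \left(-2\right)\right)\right) = - 6 \left(E^{2} - \left(- \frac{2}{7} - \frac{2}{7}\right)\right) = - 6 \left(E^{2} - - \frac{4}{7}\right) = - 6 \left(E^{2} + \frac{4}{7}\right) = - 6 \left(\frac{4}{7} + E^{2}\right) = - \frac{24}{7} - 6 E^{2}$)
$I{\left(-4 \right)} \left(-38\right) \frac{B{\left(-5 \right)}}{-37} = \left(- \frac{24}{7} - 6 \left(-4\right)^{2}\right) \left(-38\right) \frac{3}{-37} = \left(- \frac{24}{7} - 96\right) \left(-38\right) 3 \left(- \frac{1}{37}\right) = \left(- \frac{24}{7} - 96\right) \left(-38\right) \left(- \frac{3}{37}\right) = \left(- \frac{696}{7}\right) \left(-38\right) \left(- \frac{3}{37}\right) = \frac{26448}{7} \left(- \frac{3}{37}\right) = - \frac{79344}{259}$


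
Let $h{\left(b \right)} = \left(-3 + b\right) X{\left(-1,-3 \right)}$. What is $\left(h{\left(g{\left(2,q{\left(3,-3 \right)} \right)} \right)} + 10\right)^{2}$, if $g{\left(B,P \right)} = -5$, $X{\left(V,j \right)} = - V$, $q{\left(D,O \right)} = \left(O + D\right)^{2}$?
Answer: $4$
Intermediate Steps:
$q{\left(D,O \right)} = \left(D + O\right)^{2}$
$h{\left(b \right)} = -3 + b$ ($h{\left(b \right)} = \left(-3 + b\right) \left(\left(-1\right) \left(-1\right)\right) = \left(-3 + b\right) 1 = -3 + b$)
$\left(h{\left(g{\left(2,q{\left(3,-3 \right)} \right)} \right)} + 10\right)^{2} = \left(\left(-3 - 5\right) + 10\right)^{2} = \left(-8 + 10\right)^{2} = 2^{2} = 4$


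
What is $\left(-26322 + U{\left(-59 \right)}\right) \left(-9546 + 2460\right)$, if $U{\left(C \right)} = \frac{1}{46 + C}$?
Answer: $\frac{2424737082}{13} \approx 1.8652 \cdot 10^{8}$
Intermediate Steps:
$\left(-26322 + U{\left(-59 \right)}\right) \left(-9546 + 2460\right) = \left(-26322 + \frac{1}{46 - 59}\right) \left(-9546 + 2460\right) = \left(-26322 + \frac{1}{-13}\right) \left(-7086\right) = \left(-26322 - \frac{1}{13}\right) \left(-7086\right) = \left(- \frac{342187}{13}\right) \left(-7086\right) = \frac{2424737082}{13}$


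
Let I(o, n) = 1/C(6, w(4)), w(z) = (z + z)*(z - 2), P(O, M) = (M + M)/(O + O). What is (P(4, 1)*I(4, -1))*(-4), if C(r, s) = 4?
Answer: -1/4 ≈ -0.25000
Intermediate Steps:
P(O, M) = M/O (P(O, M) = (2*M)/((2*O)) = (2*M)*(1/(2*O)) = M/O)
w(z) = 2*z*(-2 + z) (w(z) = (2*z)*(-2 + z) = 2*z*(-2 + z))
I(o, n) = 1/4
(P(4, 1)*I(4, -1))*(-4) = ((1/4)*(1/4))*(-4) = (1/16)*(-4) = -1/4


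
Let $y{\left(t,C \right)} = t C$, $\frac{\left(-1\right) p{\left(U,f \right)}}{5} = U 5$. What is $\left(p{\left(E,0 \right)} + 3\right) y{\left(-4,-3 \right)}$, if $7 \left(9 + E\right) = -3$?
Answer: $\frac{20052}{7} \approx 2864.6$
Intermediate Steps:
$E = - \frac{66}{7}$ ($E = -9 + \frac{1}{7} \left(-3\right) = -9 - \frac{3}{7} = - \frac{66}{7} \approx -9.4286$)
$p{\left(U,f \right)} = - 25 U$ ($p{\left(U,f \right)} = - 5 U 5 = - 5 \cdot 5 U = - 25 U$)
$y{\left(t,C \right)} = C t$
$\left(p{\left(E,0 \right)} + 3\right) y{\left(-4,-3 \right)} = \left(\left(-25\right) \left(- \frac{66}{7}\right) + 3\right) \left(\left(-3\right) \left(-4\right)\right) = \left(\frac{1650}{7} + 3\right) 12 = \frac{1671}{7} \cdot 12 = \frac{20052}{7}$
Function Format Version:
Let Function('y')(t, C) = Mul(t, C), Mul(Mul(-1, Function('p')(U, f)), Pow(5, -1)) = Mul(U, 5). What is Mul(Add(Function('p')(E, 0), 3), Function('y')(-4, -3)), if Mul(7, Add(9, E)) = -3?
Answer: Rational(20052, 7) ≈ 2864.6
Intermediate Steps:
E = Rational(-66, 7) (E = Add(-9, Mul(Rational(1, 7), -3)) = Add(-9, Rational(-3, 7)) = Rational(-66, 7) ≈ -9.4286)
Function('p')(U, f) = Mul(-25, U) (Function('p')(U, f) = Mul(-5, Mul(U, 5)) = Mul(-5, Mul(5, U)) = Mul(-25, U))
Function('y')(t, C) = Mul(C, t)
Mul(Add(Function('p')(E, 0), 3), Function('y')(-4, -3)) = Mul(Add(Mul(-25, Rational(-66, 7)), 3), Mul(-3, -4)) = Mul(Add(Rational(1650, 7), 3), 12) = Mul(Rational(1671, 7), 12) = Rational(20052, 7)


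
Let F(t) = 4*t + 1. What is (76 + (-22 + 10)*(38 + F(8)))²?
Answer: 602176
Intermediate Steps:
F(t) = 1 + 4*t
(76 + (-22 + 10)*(38 + F(8)))² = (76 + (-22 + 10)*(38 + (1 + 4*8)))² = (76 - 12*(38 + (1 + 32)))² = (76 - 12*(38 + 33))² = (76 - 12*71)² = (76 - 852)² = (-776)² = 602176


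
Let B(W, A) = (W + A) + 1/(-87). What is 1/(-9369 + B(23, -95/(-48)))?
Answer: -464/4335631 ≈ -0.00010702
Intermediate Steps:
B(W, A) = -1/87 + A + W (B(W, A) = (A + W) - 1/87 = -1/87 + A + W)
1/(-9369 + B(23, -95/(-48))) = 1/(-9369 + (-1/87 - 95/(-48) + 23)) = 1/(-9369 + (-1/87 - 95*(-1/48) + 23)) = 1/(-9369 + (-1/87 + 95/48 + 23)) = 1/(-9369 + 11585/464) = 1/(-4335631/464) = -464/4335631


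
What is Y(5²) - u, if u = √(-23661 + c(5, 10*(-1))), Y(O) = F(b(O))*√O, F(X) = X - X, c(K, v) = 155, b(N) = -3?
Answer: -I*√23506 ≈ -153.32*I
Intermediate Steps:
F(X) = 0
Y(O) = 0 (Y(O) = 0*√O = 0)
u = I*√23506 (u = √(-23661 + 155) = √(-23506) = I*√23506 ≈ 153.32*I)
Y(5²) - u = 0 - I*√23506 = -I*√23506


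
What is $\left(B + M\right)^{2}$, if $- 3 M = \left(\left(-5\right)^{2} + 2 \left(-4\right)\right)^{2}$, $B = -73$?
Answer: $\frac{258064}{9} \approx 28674.0$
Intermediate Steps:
$M = - \frac{289}{3}$ ($M = - \frac{\left(\left(-5\right)^{2} + 2 \left(-4\right)\right)^{2}}{3} = - \frac{\left(25 - 8\right)^{2}}{3} = - \frac{17^{2}}{3} = \left(- \frac{1}{3}\right) 289 = - \frac{289}{3} \approx -96.333$)
$\left(B + M\right)^{2} = \left(-73 - \frac{289}{3}\right)^{2} = \left(- \frac{508}{3}\right)^{2} = \frac{258064}{9}$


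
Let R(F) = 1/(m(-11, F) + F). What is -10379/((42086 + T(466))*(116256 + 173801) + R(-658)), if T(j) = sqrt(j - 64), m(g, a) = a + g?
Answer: -74369884096312410383/87470678602743425407238389 + 5301279577269187*sqrt(402)/262412035808230276221715167 ≈ -8.4982e-7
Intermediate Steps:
R(F) = 1/(-11 + 2*F) (R(F) = 1/((F - 11) + F) = 1/((-11 + F) + F) = 1/(-11 + 2*F))
T(j) = sqrt(-64 + j)
-10379/((42086 + T(466))*(116256 + 173801) + R(-658)) = -10379/((42086 + sqrt(-64 + 466))*(116256 + 173801) + 1/(-11 + 2*(-658))) = -10379/((42086 + sqrt(402))*290057 + 1/(-11 - 1316)) = -10379/((12207338902 + 290057*sqrt(402)) + 1/(-1327)) = -10379/((12207338902 + 290057*sqrt(402)) - 1/1327) = -10379/(16199138722953/1327 + 290057*sqrt(402))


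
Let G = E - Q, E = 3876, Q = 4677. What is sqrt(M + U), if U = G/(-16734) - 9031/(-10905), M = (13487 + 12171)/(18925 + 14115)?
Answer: sqrt(4171903770272392393890)/50244002340 ≈ 1.2855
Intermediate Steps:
M = 12829/16520 (M = 25658/33040 = 25658*(1/33040) = 12829/16520 ≈ 0.77657)
G = -801 (G = 3876 - 1*4677 = 3876 - 4677 = -801)
U = 53286553/60828090 (U = -801/(-16734) - 9031/(-10905) = -801*(-1/16734) - 9031*(-1/10905) = 267/5578 + 9031/10905 = 53286553/60828090 ≈ 0.87602)
sqrt(M + U) = sqrt(12829/16520 + 53286553/60828090) = sqrt(166065742217/100488004680) = sqrt(4171903770272392393890)/50244002340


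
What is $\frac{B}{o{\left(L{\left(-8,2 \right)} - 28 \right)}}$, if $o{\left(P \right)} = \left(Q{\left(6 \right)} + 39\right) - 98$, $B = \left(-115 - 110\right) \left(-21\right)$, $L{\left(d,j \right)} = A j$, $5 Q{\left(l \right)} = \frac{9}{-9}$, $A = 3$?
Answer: $- \frac{23625}{296} \approx -79.814$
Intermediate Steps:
$Q{\left(l \right)} = - \frac{1}{5}$ ($Q{\left(l \right)} = \frac{9 \frac{1}{-9}}{5} = \frac{9 \left(- \frac{1}{9}\right)}{5} = \frac{1}{5} \left(-1\right) = - \frac{1}{5}$)
$L{\left(d,j \right)} = 3 j$
$B = 4725$ ($B = \left(-225\right) \left(-21\right) = 4725$)
$o{\left(P \right)} = - \frac{296}{5}$ ($o{\left(P \right)} = \left(- \frac{1}{5} + 39\right) - 98 = \frac{194}{5} - 98 = - \frac{296}{5}$)
$\frac{B}{o{\left(L{\left(-8,2 \right)} - 28 \right)}} = \frac{4725}{- \frac{296}{5}} = 4725 \left(- \frac{5}{296}\right) = - \frac{23625}{296}$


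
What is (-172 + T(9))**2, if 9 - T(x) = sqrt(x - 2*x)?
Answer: 26560 + 978*I ≈ 26560.0 + 978.0*I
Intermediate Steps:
T(x) = 9 - sqrt(-x) (T(x) = 9 - sqrt(x - 2*x) = 9 - sqrt(-x))
(-172 + T(9))**2 = (-172 + (9 - sqrt(-1*9)))**2 = (-172 + (9 - sqrt(-9)))**2 = (-172 + (9 - 3*I))**2 = (-163 - 3*I)**2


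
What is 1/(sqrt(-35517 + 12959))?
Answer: -I*sqrt(22558)/22558 ≈ -0.0066581*I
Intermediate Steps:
1/(sqrt(-35517 + 12959)) = 1/(sqrt(-22558)) = 1/(I*sqrt(22558)) = -I*sqrt(22558)/22558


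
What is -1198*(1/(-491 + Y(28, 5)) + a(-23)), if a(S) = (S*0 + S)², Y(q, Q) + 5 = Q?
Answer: -311166124/491 ≈ -6.3374e+5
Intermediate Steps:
Y(q, Q) = -5 + Q
a(S) = S² (a(S) = (0 + S)² = S²)
-1198*(1/(-491 + Y(28, 5)) + a(-23)) = -1198*(1/(-491 + (-5 + 5)) + (-23)²) = -1198*(1/(-491 + 0) + 529) = -1198*(1/(-491) + 529) = -1198*(-1/491 + 529) = -1198*259738/491 = -311166124/491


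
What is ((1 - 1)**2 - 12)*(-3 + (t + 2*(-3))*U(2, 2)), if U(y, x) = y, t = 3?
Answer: 108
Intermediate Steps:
((1 - 1)**2 - 12)*(-3 + (t + 2*(-3))*U(2, 2)) = ((1 - 1)**2 - 12)*(-3 + (3 + 2*(-3))*2) = (0**2 - 12)*(-3 + (3 - 6)*2) = (0 - 12)*(-3 - 3*2) = -12*(-3 - 6) = -12*(-9) = 108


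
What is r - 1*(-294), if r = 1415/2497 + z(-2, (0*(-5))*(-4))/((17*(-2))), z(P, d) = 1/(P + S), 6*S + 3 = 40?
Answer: 312594034/1061225 ≈ 294.56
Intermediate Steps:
S = 37/6 (S = -½ + (⅙)*40 = -½ + 20/3 = 37/6 ≈ 6.1667)
z(P, d) = 1/(37/6 + P) (z(P, d) = 1/(P + 37/6) = 1/(37/6 + P))
r = 593884/1061225 (r = 1415/2497 + (6/(37 + 6*(-2)))/((17*(-2))) = 1415*(1/2497) + (6/(37 - 12))/(-34) = 1415/2497 + (6/25)*(-1/34) = 1415/2497 - 3/425 = 593884/1061225 ≈ 0.55962)
r - 1*(-294) = 593884/1061225 - 1*(-294) = 593884/1061225 + 294 = 312594034/1061225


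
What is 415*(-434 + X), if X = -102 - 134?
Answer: -278050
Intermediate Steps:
X = -236
415*(-434 + X) = 415*(-434 - 236) = 415*(-670) = -278050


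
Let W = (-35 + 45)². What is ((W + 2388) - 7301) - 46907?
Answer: -51720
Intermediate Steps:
W = 100 (W = 10² = 100)
((W + 2388) - 7301) - 46907 = ((100 + 2388) - 7301) - 46907 = (2488 - 7301) - 46907 = -4813 - 46907 = -51720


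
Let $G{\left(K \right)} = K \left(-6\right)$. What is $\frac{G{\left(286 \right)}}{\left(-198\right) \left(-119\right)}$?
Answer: $- \frac{26}{357} \approx -0.072829$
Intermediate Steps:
$G{\left(K \right)} = - 6 K$
$\frac{G{\left(286 \right)}}{\left(-198\right) \left(-119\right)} = \frac{\left(-6\right) 286}{\left(-198\right) \left(-119\right)} = - \frac{1716}{23562} = \left(-1716\right) \frac{1}{23562} = - \frac{26}{357}$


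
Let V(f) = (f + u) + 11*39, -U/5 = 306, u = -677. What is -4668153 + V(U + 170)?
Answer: -4669761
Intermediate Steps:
U = -1530 (U = -5*306 = -1530)
V(f) = -248 + f (V(f) = (f - 677) + 11*39 = (-677 + f) + 429 = -248 + f)
-4668153 + V(U + 170) = -4668153 + (-248 + (-1530 + 170)) = -4668153 + (-248 - 1360) = -4668153 - 1608 = -4669761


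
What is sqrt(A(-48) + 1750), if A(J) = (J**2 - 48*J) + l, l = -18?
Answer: 2*sqrt(1585) ≈ 79.624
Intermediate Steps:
A(J) = -18 + J**2 - 48*J (A(J) = (J**2 - 48*J) - 18 = -18 + J**2 - 48*J)
sqrt(A(-48) + 1750) = sqrt((-18 + (-48)**2 - 48*(-48)) + 1750) = sqrt((-18 + 2304 + 2304) + 1750) = sqrt(4590 + 1750) = sqrt(6340) = 2*sqrt(1585)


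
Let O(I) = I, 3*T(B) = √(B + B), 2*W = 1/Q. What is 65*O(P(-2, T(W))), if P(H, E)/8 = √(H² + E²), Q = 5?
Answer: 104*√905/3 ≈ 1042.9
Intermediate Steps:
W = ⅒ (W = (1/5)/2 = (1*(⅕))/2 = (½)*(⅕) = ⅒ ≈ 0.10000)
T(B) = √2*√B/3 (T(B) = √(B + B)/3 = √(2*B)/3 = (√2*√B)/3 = √2*√B/3)
P(H, E) = 8*√(E² + H²) (P(H, E) = 8*√(H² + E²) = 8*√(E² + H²))
65*O(P(-2, T(W))) = 65*(8*√((√2*√(⅒)/3)² + (-2)²)) = 65*(8*√((√2*(√10/10)/3)² + 4)) = 65*(8*√((√5/15)² + 4)) = 65*(8*√(1/45 + 4)) = 65*(8*√(181/45)) = 65*(8*(√905/15)) = 65*(8*√905/15) = 104*√905/3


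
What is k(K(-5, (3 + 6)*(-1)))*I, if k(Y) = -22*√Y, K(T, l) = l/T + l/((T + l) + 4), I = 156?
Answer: -5148*√30/5 ≈ -5639.4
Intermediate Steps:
K(T, l) = l/T + l/(4 + T + l)
k(K(-5, (3 + 6)*(-1)))*I = -22*√(-1/(-5))*√(-1/(4 - 5 + (3 + 6)*(-1)))*√(3 + 6)*√(6 - 1*(3 + 6)*(-1))*156 = -22*3*√3*√(-1/(4 - 5 + 9*(-1)))*156 = -22*3*√3*√(-1/(4 - 5 - 9))*156 = -22*3*√3*√(-1/(-10))*156 = -22*3*√30/10*156 = -33*√30/5*156 = -5148*√30/5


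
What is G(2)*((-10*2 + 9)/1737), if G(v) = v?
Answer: -22/1737 ≈ -0.012666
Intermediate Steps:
G(2)*((-10*2 + 9)/1737) = 2*((-10*2 + 9)/1737) = 2*((-20 + 9)*(1/1737)) = 2*(-11*1/1737) = 2*(-11/1737) = -22/1737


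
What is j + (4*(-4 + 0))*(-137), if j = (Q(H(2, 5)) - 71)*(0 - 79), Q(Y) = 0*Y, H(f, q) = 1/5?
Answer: 7801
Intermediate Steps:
H(f, q) = ⅕
Q(Y) = 0
j = 5609 (j = (0 - 71)*(0 - 79) = -71*(-79) = 5609)
j + (4*(-4 + 0))*(-137) = 5609 + (4*(-4 + 0))*(-137) = 5609 + (4*(-4))*(-137) = 5609 - 16*(-137) = 5609 + 2192 = 7801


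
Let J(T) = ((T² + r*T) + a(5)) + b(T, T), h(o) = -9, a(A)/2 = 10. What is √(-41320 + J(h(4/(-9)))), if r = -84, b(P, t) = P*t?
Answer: I*√40382 ≈ 200.95*I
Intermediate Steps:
a(A) = 20 (a(A) = 2*10 = 20)
J(T) = 20 - 84*T + 2*T² (J(T) = ((T² - 84*T) + 20) + T*T = (20 + T² - 84*T) + T² = 20 - 84*T + 2*T²)
√(-41320 + J(h(4/(-9)))) = √(-41320 + (20 - 84*(-9) + 2*(-9)²)) = √(-41320 + (20 + 756 + 2*81)) = √(-41320 + (20 + 756 + 162)) = √(-41320 + 938) = √(-40382) = I*√40382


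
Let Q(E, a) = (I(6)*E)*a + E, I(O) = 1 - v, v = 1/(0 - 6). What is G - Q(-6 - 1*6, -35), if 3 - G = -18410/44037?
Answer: -2985595/6291 ≈ -474.58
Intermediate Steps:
G = 21503/6291 (G = 3 - (-18410)/44037 = 3 - 1*(-2630/6291) = 3 + 2630/6291 = 21503/6291 ≈ 3.4181)
v = -⅙ (v = 1/(-6) = -⅙ ≈ -0.16667)
I(O) = 7/6 (I(O) = 1 - 1*(-⅙) = 1 + ⅙ = 7/6)
Q(E, a) = E + 7*E*a/6 (Q(E, a) = (7*E/6)*a + E = 7*E*a/6 + E = E + 7*E*a/6)
G - Q(-6 - 1*6, -35) = 21503/6291 - (-6 - 1*6)*(6 + 7*(-35))/6 = 21503/6291 - (-6 - 6)*(6 - 245)/6 = 21503/6291 - (-12)*(-239)/6 = 21503/6291 - 1*478 = 21503/6291 - 478 = -2985595/6291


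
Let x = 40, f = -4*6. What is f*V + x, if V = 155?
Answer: -3680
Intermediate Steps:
f = -24
f*V + x = -24*155 + 40 = -3720 + 40 = -3680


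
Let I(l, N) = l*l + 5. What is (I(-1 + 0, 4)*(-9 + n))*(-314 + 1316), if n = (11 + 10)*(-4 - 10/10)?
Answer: -685368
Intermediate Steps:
I(l, N) = 5 + l² (I(l, N) = l² + 5 = 5 + l²)
n = -105 (n = 21*(-4 - 10*⅒) = 21*(-4 - 1) = 21*(-5) = -105)
(I(-1 + 0, 4)*(-9 + n))*(-314 + 1316) = ((5 + (-1 + 0)²)*(-9 - 105))*(-314 + 1316) = ((5 + (-1)²)*(-114))*1002 = ((5 + 1)*(-114))*1002 = (6*(-114))*1002 = -684*1002 = -685368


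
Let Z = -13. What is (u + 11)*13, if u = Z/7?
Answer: 832/7 ≈ 118.86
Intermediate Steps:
u = -13/7 ≈ -1.8571
(u + 11)*13 = (-13/7 + 11)*13 = (64/7)*13 = 832/7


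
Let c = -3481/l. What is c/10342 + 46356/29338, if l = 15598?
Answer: 3738896789059/2366322635204 ≈ 1.5800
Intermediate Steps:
c = -3481/15598 ≈ -0.22317
c/10342 + 46356/29338 = -3481/15598/10342 + 46356/29338 = -3481/15598*1/10342 + 46356*(1/29338) = -3481/161314516 + 23178/14669 = 3738896789059/2366322635204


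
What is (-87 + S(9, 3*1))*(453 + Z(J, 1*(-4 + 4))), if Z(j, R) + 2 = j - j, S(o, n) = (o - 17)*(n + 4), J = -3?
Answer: -64493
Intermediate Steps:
S(o, n) = (-17 + o)*(4 + n)
Z(j, R) = -2 (Z(j, R) = -2 + (j - j) = -2 + 0 = -2)
(-87 + S(9, 3*1))*(453 + Z(J, 1*(-4 + 4))) = (-87 + (-68 - 51 + 4*9 + (3*1)*9))*(453 - 2) = (-87 + (-68 - 17*3 + 36 + 3*9))*451 = (-87 + (-68 - 51 + 36 + 27))*451 = (-87 - 56)*451 = -143*451 = -64493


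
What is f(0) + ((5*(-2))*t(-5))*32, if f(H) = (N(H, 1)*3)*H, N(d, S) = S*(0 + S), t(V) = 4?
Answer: -1280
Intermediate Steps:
N(d, S) = S**2 (N(d, S) = S*S = S**2)
f(H) = 3*H (f(H) = (1**2*3)*H = (1*3)*H = 3*H)
f(0) + ((5*(-2))*t(-5))*32 = 3*0 + ((5*(-2))*4)*32 = 0 - 10*4*32 = 0 - 40*32 = 0 - 1280 = -1280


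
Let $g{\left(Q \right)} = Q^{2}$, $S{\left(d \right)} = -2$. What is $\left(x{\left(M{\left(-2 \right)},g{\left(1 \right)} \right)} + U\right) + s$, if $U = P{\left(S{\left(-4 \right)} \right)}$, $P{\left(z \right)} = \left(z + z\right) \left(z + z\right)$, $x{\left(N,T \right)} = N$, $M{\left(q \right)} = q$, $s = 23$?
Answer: $37$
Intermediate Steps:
$P{\left(z \right)} = 4 z^{2}$ ($P{\left(z \right)} = 2 z 2 z = 4 z^{2}$)
$U = 16$ ($U = 4 \left(-2\right)^{2} = 4 \cdot 4 = 16$)
$\left(x{\left(M{\left(-2 \right)},g{\left(1 \right)} \right)} + U\right) + s = \left(-2 + 16\right) + 23 = 14 + 23 = 37$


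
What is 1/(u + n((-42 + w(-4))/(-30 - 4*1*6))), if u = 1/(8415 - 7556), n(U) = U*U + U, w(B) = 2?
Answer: 626211/808189 ≈ 0.77483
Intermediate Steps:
n(U) = U + U² (n(U) = U² + U = U + U²)
u = 1/859 ≈ 0.0011641
1/(u + n((-42 + w(-4))/(-30 - 4*1*6))) = 1/(1/859 + ((-42 + 2)/(-30 - 4*1*6))*(1 + (-42 + 2)/(-30 - 4*1*6))) = 1/(1/859 + (-40/(-30 - 4*6))*(1 - 40/(-30 - 4*6))) = 1/(1/859 + (-40/(-30 - 24))*(1 - 40/(-30 - 24))) = 1/(1/859 + (-40/(-54))*(1 - 40/(-54))) = 1/(1/859 + (-40*(-1/54))*(1 - 40*(-1/54))) = 1/(1/859 + 20*(1 + 20/27)/27) = 1/(1/859 + (20/27)*(47/27)) = 1/(1/859 + 940/729) = 1/(808189/626211) = 626211/808189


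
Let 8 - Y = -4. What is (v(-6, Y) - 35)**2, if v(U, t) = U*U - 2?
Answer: 1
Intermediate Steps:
Y = 12 (Y = 8 - 1*(-4) = 8 + 4 = 12)
v(U, t) = -2 + U**2 (v(U, t) = U**2 - 2 = -2 + U**2)
(v(-6, Y) - 35)**2 = ((-2 + (-6)**2) - 35)**2 = ((-2 + 36) - 35)**2 = (34 - 35)**2 = (-1)**2 = 1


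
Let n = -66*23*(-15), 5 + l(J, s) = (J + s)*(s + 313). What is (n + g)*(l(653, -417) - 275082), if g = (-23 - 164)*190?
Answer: 3823291560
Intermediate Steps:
l(J, s) = -5 + (313 + s)*(J + s) (l(J, s) = -5 + (J + s)*(s + 313) = -5 + (J + s)*(313 + s) = -5 + (313 + s)*(J + s))
g = -35530 (g = -187*190 = -35530)
n = 22770 (n = -1518*(-15) = 22770)
(n + g)*(l(653, -417) - 275082) = (22770 - 35530)*((-5 + (-417)**2 + 313*653 + 313*(-417) + 653*(-417)) - 275082) = -12760*((-5 + 173889 + 204389 - 130521 - 272301) - 275082) = -12760*(-24549 - 275082) = -12760*(-299631) = 3823291560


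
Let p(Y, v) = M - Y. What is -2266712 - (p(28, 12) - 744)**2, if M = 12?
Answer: -2844312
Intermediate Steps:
p(Y, v) = 12 - Y
-2266712 - (p(28, 12) - 744)**2 = -2266712 - ((12 - 1*28) - 744)**2 = -2266712 - ((12 - 28) - 744)**2 = -2266712 - (-16 - 744)**2 = -2266712 - 1*(-760)**2 = -2266712 - 1*577600 = -2266712 - 577600 = -2844312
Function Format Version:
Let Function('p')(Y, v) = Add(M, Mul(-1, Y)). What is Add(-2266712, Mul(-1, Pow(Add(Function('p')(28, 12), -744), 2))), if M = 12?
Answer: -2844312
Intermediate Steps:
Function('p')(Y, v) = Add(12, Mul(-1, Y))
Add(-2266712, Mul(-1, Pow(Add(Function('p')(28, 12), -744), 2))) = Add(-2266712, Mul(-1, Pow(Add(Add(12, Mul(-1, 28)), -744), 2))) = Add(-2266712, Mul(-1, Pow(Add(Add(12, -28), -744), 2))) = Add(-2266712, Mul(-1, Pow(Add(-16, -744), 2))) = Add(-2266712, Mul(-1, Pow(-760, 2))) = Add(-2266712, Mul(-1, 577600)) = Add(-2266712, -577600) = -2844312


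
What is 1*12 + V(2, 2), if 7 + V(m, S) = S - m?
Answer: 5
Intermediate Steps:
V(m, S) = -7 + S - m (V(m, S) = -7 + (S - m) = -7 + S - m)
1*12 + V(2, 2) = 1*12 + (-7 + 2 - 1*2) = 12 + (-7 + 2 - 2) = 12 - 7 = 5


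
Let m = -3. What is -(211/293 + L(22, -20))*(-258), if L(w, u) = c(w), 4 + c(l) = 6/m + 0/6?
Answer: -399126/293 ≈ -1362.2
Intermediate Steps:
c(l) = -6 (c(l) = -4 + (6/(-3) + 0/6) = -4 + (6*(-⅓) + 0*(⅙)) = -4 + (-2 + 0) = -4 - 2 = -6)
L(w, u) = -6
-(211/293 + L(22, -20))*(-258) = -(211/293 - 6)*(-258) = -(-1547)*(-258)/293 = -1*399126/293 = -399126/293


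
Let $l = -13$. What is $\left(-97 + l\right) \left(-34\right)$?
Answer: $3740$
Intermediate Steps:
$\left(-97 + l\right) \left(-34\right) = \left(-97 - 13\right) \left(-34\right) = \left(-110\right) \left(-34\right) = 3740$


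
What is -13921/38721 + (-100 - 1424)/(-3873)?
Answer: 1698257/49988811 ≈ 0.033973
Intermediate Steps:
-13921/38721 + (-100 - 1424)/(-3873) = -13921*1/38721 - 1524*(-1/3873) = -13921/38721 + 508/1291 = 1698257/49988811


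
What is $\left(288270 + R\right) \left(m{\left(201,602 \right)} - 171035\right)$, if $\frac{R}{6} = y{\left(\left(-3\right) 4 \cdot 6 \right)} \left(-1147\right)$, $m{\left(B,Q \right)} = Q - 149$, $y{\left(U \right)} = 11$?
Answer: $-36260274576$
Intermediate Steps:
$m{\left(B,Q \right)} = -149 + Q$
$R = -75702$ ($R = 6 \cdot 11 \left(-1147\right) = 6 \left(-12617\right) = -75702$)
$\left(288270 + R\right) \left(m{\left(201,602 \right)} - 171035\right) = \left(288270 - 75702\right) \left(\left(-149 + 602\right) - 171035\right) = 212568 \left(453 - 171035\right) = 212568 \left(-170582\right) = -36260274576$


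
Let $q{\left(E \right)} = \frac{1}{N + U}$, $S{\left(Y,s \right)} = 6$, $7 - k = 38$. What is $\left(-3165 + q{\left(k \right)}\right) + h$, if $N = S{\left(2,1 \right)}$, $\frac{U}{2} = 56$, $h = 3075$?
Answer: $- \frac{10619}{118} \approx -89.992$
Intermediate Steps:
$k = -31$ ($k = 7 - 38 = -31$)
$U = 112$ ($U = 2 \cdot 56 = 112$)
$N = 6$
$q{\left(E \right)} = \frac{1}{118}$ ($q{\left(E \right)} = \frac{1}{6 + 112} = \frac{1}{118}$)
$\left(-3165 + q{\left(k \right)}\right) + h = \left(-3165 + \frac{1}{118}\right) + 3075 = - \frac{373469}{118} + 3075 = - \frac{10619}{118}$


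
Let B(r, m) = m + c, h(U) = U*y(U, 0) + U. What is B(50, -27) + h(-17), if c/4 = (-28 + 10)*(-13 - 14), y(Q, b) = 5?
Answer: 1815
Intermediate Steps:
c = 1944 (c = 4*((-28 + 10)*(-13 - 14)) = 4*(-18*(-27)) = 4*486 = 1944)
h(U) = 6*U (h(U) = U*5 + U = 5*U + U = 6*U)
B(r, m) = 1944 + m (B(r, m) = m + 1944 = 1944 + m)
B(50, -27) + h(-17) = (1944 - 27) + 6*(-17) = 1917 - 102 = 1815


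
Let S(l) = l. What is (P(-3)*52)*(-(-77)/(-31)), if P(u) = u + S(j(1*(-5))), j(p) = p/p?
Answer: 8008/31 ≈ 258.32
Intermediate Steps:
j(p) = 1
P(u) = 1 + u (P(u) = u + 1 = 1 + u)
(P(-3)*52)*(-(-77)/(-31)) = ((1 - 3)*52)*(-(-77)/(-31)) = (-2*52)*(-(-77)*(-1)/31) = -(-104)*77/31 = -104*(-77/31) = 8008/31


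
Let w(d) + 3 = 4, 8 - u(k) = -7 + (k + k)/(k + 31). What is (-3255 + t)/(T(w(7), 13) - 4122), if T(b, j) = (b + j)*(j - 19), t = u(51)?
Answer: 44297/57482 ≈ 0.77062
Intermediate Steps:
u(k) = 15 - 2*k/(31 + k) (u(k) = 8 - (-7 + (k + k)/(k + 31)) = 8 - (-7 + (2*k)/(31 + k)) = 8 - (-7 + 2*k/(31 + k)) = 8 + (7 - 2*k/(31 + k)) = 15 - 2*k/(31 + k))
t = 564/41 (t = (465 + 13*51)/(31 + 51) = (465 + 663)/82 = (1/82)*1128 = 564/41 ≈ 13.756)
w(d) = 1 (w(d) = -3 + 4 = 1)
T(b, j) = (-19 + j)*(b + j) (T(b, j) = (b + j)*(-19 + j) = (-19 + j)*(b + j))
(-3255 + t)/(T(w(7), 13) - 4122) = (-3255 + 564/41)/((13² - 19*1 - 19*13 + 1*13) - 4122) = -132891/(41*((169 - 19 - 247 + 13) - 4122)) = -132891/(41*(-84 - 4122)) = -132891/41/(-4206) = -132891/41*(-1/4206) = 44297/57482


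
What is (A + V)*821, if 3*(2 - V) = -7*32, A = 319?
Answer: 974527/3 ≈ 3.2484e+5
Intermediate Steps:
V = 230/3 (V = 2 - (-7)*32/3 = 2 - 1/3*(-224) = 2 + 224/3 = 230/3 ≈ 76.667)
(A + V)*821 = (319 + 230/3)*821 = (1187/3)*821 = 974527/3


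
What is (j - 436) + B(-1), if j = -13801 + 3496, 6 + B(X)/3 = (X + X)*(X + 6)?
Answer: -10789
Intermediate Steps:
B(X) = -18 + 6*X*(6 + X) (B(X) = -18 + 3*((X + X)*(X + 6)) = -18 + 3*((2*X)*(6 + X)) = -18 + 3*(2*X*(6 + X)) = -18 + 6*X*(6 + X))
j = -10305
(j - 436) + B(-1) = (-10305 - 436) + (-18 + 6*(-1)² + 36*(-1)) = -10741 + (-18 + 6*1 - 36) = -10741 + (-18 + 6 - 36) = -10741 - 48 = -10789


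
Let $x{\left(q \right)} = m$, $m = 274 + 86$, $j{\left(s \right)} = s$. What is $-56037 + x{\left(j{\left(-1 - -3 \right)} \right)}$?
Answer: $-55677$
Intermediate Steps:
$m = 360$
$x{\left(q \right)} = 360$
$-56037 + x{\left(j{\left(-1 - -3 \right)} \right)} = -56037 + 360 = -55677$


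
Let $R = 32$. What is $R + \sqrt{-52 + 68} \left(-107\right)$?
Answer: $-396$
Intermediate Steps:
$R + \sqrt{-52 + 68} \left(-107\right) = 32 + \sqrt{-52 + 68} \left(-107\right) = 32 + \sqrt{16} \left(-107\right) = 32 + 4 \left(-107\right) = 32 - 428 = -396$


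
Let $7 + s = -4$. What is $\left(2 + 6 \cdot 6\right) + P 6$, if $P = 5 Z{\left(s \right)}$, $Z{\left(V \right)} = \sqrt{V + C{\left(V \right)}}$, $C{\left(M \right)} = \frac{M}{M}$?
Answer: $38 + 30 i \sqrt{10} \approx 38.0 + 94.868 i$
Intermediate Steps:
$C{\left(M \right)} = 1$
$s = -11$ ($s = -7 - 4 = -11$)
$Z{\left(V \right)} = \sqrt{1 + V}$ ($Z{\left(V \right)} = \sqrt{V + 1} = \sqrt{1 + V}$)
$P = 5 i \sqrt{10}$ ($P = 5 \sqrt{1 - 11} = 5 \sqrt{-10} = 5 i \sqrt{10} \approx 15.811 i$)
$\left(2 + 6 \cdot 6\right) + P 6 = \left(2 + 6 \cdot 6\right) + 5 i \sqrt{10} \cdot 6 = \left(2 + 36\right) + 30 i \sqrt{10} = 38 + 30 i \sqrt{10}$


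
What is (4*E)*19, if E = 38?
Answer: 2888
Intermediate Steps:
(4*E)*19 = (4*38)*19 = 152*19 = 2888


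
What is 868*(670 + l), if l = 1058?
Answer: 1499904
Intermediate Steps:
868*(670 + l) = 868*(670 + 1058) = 868*1728 = 1499904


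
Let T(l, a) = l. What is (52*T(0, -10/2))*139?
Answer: 0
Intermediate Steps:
(52*T(0, -10/2))*139 = (52*0)*139 = 0*139 = 0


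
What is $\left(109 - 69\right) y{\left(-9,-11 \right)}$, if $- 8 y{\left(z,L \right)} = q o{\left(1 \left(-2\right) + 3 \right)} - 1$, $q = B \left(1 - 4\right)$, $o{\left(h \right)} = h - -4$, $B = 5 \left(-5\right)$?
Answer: $-1870$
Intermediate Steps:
$B = -25$
$o{\left(h \right)} = 4 + h$ ($o{\left(h \right)} = h + 4 = 4 + h$)
$q = 75$ ($q = - 25 \left(1 - 4\right) = \left(-25\right) \left(-3\right) = 75$)
$y{\left(z,L \right)} = - \frac{187}{4}$ ($y{\left(z,L \right)} = - \frac{75 \left(4 + \left(1 \left(-2\right) + 3\right)\right) - 1}{8} = - \frac{75 \left(4 + \left(-2 + 3\right)\right) - 1}{8} = - \frac{75 \left(4 + 1\right) - 1}{8} = - \frac{75 \cdot 5 - 1}{8} = - \frac{375 - 1}{8} = \left(- \frac{1}{8}\right) 374 = - \frac{187}{4}$)
$\left(109 - 69\right) y{\left(-9,-11 \right)} = \left(109 - 69\right) \left(- \frac{187}{4}\right) = 40 \left(- \frac{187}{4}\right) = -1870$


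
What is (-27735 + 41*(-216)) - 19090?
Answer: -55681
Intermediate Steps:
(-27735 + 41*(-216)) - 19090 = (-27735 - 8856) - 19090 = -36591 - 19090 = -55681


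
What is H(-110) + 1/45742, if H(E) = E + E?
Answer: -10063239/45742 ≈ -220.00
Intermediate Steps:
H(E) = 2*E
H(-110) + 1/45742 = 2*(-110) + 1/45742 = -220 + 1/45742 = -10063239/45742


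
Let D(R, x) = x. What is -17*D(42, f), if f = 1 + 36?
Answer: -629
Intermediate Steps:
f = 37
-17*D(42, f) = -17*37 = -629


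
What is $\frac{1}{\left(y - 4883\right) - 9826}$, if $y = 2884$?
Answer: $- \frac{1}{11825} \approx -8.4567 \cdot 10^{-5}$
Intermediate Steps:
$\frac{1}{\left(y - 4883\right) - 9826} = \frac{1}{\left(2884 - 4883\right) - 9826} = \frac{1}{-1999 - 9826} = \frac{1}{-11825} = - \frac{1}{11825}$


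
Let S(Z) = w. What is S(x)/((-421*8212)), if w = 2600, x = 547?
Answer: -650/864313 ≈ -0.00075204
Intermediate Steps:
S(Z) = 2600
S(x)/((-421*8212)) = 2600/((-421*8212)) = 2600/(-3457252) = 2600*(-1/3457252) = -650/864313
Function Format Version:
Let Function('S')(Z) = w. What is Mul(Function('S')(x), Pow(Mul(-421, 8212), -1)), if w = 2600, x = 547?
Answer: Rational(-650, 864313) ≈ -0.00075204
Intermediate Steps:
Function('S')(Z) = 2600
Mul(Function('S')(x), Pow(Mul(-421, 8212), -1)) = Mul(2600, Pow(Mul(-421, 8212), -1)) = Mul(2600, Pow(-3457252, -1)) = Mul(2600, Rational(-1, 3457252)) = Rational(-650, 864313)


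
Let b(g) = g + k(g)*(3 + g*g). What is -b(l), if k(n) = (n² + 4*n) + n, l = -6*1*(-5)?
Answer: -948180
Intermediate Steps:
l = 30 (l = -6*(-5) = 30)
k(n) = n² + 5*n
b(g) = g + g*(3 + g²)*(5 + g) (b(g) = g + (g*(5 + g))*(3 + g*g) = g + (g*(5 + g))*(3 + g²) = g + g*(3 + g²)*(5 + g))
-b(l) = -30*(16 + 3*30 + 30²*(5 + 30)) = -30*(16 + 90 + 900*35) = -30*(16 + 90 + 31500) = -30*31606 = -1*948180 = -948180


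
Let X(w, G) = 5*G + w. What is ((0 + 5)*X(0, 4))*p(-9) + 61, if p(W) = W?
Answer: -839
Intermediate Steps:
X(w, G) = w + 5*G
((0 + 5)*X(0, 4))*p(-9) + 61 = ((0 + 5)*(0 + 5*4))*(-9) + 61 = (5*(0 + 20))*(-9) + 61 = (5*20)*(-9) + 61 = 100*(-9) + 61 = -900 + 61 = -839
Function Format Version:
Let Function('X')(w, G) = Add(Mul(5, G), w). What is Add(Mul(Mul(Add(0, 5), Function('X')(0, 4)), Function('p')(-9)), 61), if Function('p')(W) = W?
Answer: -839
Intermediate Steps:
Function('X')(w, G) = Add(w, Mul(5, G))
Add(Mul(Mul(Add(0, 5), Function('X')(0, 4)), Function('p')(-9)), 61) = Add(Mul(Mul(Add(0, 5), Add(0, Mul(5, 4))), -9), 61) = Add(Mul(Mul(5, Add(0, 20)), -9), 61) = Add(Mul(Mul(5, 20), -9), 61) = Add(Mul(100, -9), 61) = Add(-900, 61) = -839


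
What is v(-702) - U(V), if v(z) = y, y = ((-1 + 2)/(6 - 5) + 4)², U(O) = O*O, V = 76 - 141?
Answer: -4200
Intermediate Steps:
V = -65
U(O) = O²
y = 25 (y = (1/1 + 4)² = (1*1 + 4)² = (1 + 4)² = 5² = 25)
v(z) = 25
v(-702) - U(V) = 25 - 1*(-65)² = 25 - 1*4225 = 25 - 4225 = -4200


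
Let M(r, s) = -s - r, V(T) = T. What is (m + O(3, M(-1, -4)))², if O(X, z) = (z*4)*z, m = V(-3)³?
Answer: 5329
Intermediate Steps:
m = -27 (m = (-3)³ = -27)
M(r, s) = -r - s
O(X, z) = 4*z² (O(X, z) = (4*z)*z = 4*z²)
(m + O(3, M(-1, -4)))² = (-27 + 4*(-1*(-1) - 1*(-4))²)² = (-27 + 4*(1 + 4)²)² = (-27 + 4*5²)² = (-27 + 4*25)² = (-27 + 100)² = 73² = 5329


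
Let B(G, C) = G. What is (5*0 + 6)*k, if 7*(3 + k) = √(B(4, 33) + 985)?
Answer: -18 + 6*√989/7 ≈ 8.9557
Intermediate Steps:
k = -3 + √989/7 (k = -3 + √(4 + 985)/7 = -3 + √989/7 ≈ 1.4926)
(5*0 + 6)*k = (5*0 + 6)*(-3 + √989/7) = (0 + 6)*(-3 + √989/7) = 6*(-3 + √989/7) = -18 + 6*√989/7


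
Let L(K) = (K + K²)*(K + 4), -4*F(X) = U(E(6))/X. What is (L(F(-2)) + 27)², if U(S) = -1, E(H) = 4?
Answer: 185150449/262144 ≈ 706.29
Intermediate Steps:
F(X) = 1/(4*X) (F(X) = -(-1)/(4*X) = 1/(4*X))
L(K) = (4 + K)*(K + K²) (L(K) = (K + K²)*(4 + K) = (4 + K)*(K + K²))
(L(F(-2)) + 27)² = (((¼)/(-2))*(4 + ((¼)/(-2))² + 5*((¼)/(-2))) + 27)² = (((¼)*(-½))*(4 + ((¼)*(-½))² + 5*((¼)*(-½))) + 27)² = (-(4 + (-⅛)² + 5*(-⅛))/8 + 27)² = (-(4 + 1/64 - 5/8)/8 + 27)² = (-⅛*217/64 + 27)² = (-217/512 + 27)² = (13607/512)² = 185150449/262144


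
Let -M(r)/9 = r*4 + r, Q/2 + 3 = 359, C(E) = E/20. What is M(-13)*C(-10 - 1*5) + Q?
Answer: 1093/4 ≈ 273.25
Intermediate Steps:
C(E) = E/20 (C(E) = E*(1/20) = E/20)
Q = 712 (Q = -6 + 2*359 = -6 + 718 = 712)
M(r) = -45*r (M(r) = -9*(r*4 + r) = -9*(4*r + r) = -45*r)
M(-13)*C(-10 - 1*5) + Q = (-45*(-13))*((-10 - 1*5)/20) + 712 = 585*((-10 - 5)/20) + 712 = 585*((1/20)*(-15)) + 712 = 585*(-¾) + 712 = -1755/4 + 712 = 1093/4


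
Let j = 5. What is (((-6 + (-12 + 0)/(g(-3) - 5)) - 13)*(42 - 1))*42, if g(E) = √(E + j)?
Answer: -649194/23 + 20664*√2/23 ≈ -26955.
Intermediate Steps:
g(E) = √(5 + E) (g(E) = √(E + 5) = √(5 + E))
(((-6 + (-12 + 0)/(g(-3) - 5)) - 13)*(42 - 1))*42 = (((-6 + (-12 + 0)/(√(5 - 3) - 5)) - 13)*(42 - 1))*42 = (((-6 - 12/(√2 - 5)) - 13)*41)*42 = (((-6 - 12/(-5 + √2)) - 13)*41)*42 = ((-19 - 12/(-5 + √2))*41)*42 = (-779 - 492/(-5 + √2))*42 = -32718 - 20664/(-5 + √2)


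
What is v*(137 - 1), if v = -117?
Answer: -15912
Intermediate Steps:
v*(137 - 1) = -117*(137 - 1) = -117*136 = -15912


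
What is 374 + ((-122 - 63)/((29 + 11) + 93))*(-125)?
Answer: 72867/133 ≈ 547.87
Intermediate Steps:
374 + ((-122 - 63)/((29 + 11) + 93))*(-125) = 374 - 185/(40 + 93)*(-125) = 374 - 185/133*(-125) = 374 + 23125/133 = 72867/133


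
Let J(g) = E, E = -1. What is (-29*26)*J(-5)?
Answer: 754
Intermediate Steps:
J(g) = -1
(-29*26)*J(-5) = -29*26*(-1) = -754*(-1) = 754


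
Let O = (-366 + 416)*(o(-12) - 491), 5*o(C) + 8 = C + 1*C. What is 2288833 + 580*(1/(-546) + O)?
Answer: -3313064681/273 ≈ -1.2136e+7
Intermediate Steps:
o(C) = -8/5 + 2*C/5 (o(C) = -8/5 + (C + 1*C)/5 = -8/5 + (C + C)/5 = -8/5 + (2*C)/5 = -8/5 + 2*C/5)
O = -24870 (O = (-366 + 416)*((-8/5 + (⅖)*(-12)) - 491) = 50*((-8/5 - 24/5) - 491) = 50*(-32/5 - 491) = 50*(-2487/5) = -24870)
2288833 + 580*(1/(-546) + O) = 2288833 + 580*(1/(-546) - 24870) = 2288833 + 580*(-1/546 - 24870) = 2288833 + 580*(-13579021/546) = 2288833 - 3937916090/273 = -3313064681/273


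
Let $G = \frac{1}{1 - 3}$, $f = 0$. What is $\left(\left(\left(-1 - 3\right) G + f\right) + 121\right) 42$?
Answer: $5166$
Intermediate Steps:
$G = - \frac{1}{2}$ ($G = \frac{1}{-2} = - \frac{1}{2} \approx -0.5$)
$\left(\left(\left(-1 - 3\right) G + f\right) + 121\right) 42 = \left(\left(\left(-1 - 3\right) \left(- \frac{1}{2}\right) + 0\right) + 121\right) 42 = \left(\left(\left(-4\right) \left(- \frac{1}{2}\right) + 0\right) + 121\right) 42 = \left(\left(2 + 0\right) + 121\right) 42 = \left(2 + 121\right) 42 = 123 \cdot 42 = 5166$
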